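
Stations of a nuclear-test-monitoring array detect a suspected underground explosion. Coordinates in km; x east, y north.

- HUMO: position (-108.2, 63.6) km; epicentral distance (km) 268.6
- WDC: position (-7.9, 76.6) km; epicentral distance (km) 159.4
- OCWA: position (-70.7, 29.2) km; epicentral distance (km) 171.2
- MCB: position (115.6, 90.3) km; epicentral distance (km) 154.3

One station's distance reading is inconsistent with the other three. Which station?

Solve using three stations at a time. Using WDC, OCWA, MCB (subtract circle equations pairwise → linear system) gives (x, y) ≈ (76.1, -58.9).
Distances from that point to each station vs reported:
  HUMO: calculated 221.3 vs reported 268.6 → residual 47.3 km
  WDC: calculated 159.4 vs reported 159.4 → residual 0.0 km
  OCWA: calculated 171.2 vs reported 171.2 → residual 0.0 km
  MCB: calculated 154.3 vs reported 154.3 → residual 0.0 km
WDC, OCWA, MCB are mutually consistent (residuals ≈ 0); HUMO is off by 47.3 km.

HUMO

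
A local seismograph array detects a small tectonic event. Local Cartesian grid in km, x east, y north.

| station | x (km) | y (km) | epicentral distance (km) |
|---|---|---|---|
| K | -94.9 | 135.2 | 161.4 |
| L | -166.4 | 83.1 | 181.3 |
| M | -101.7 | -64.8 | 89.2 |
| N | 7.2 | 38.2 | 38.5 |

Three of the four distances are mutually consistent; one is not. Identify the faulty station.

Solve using three stations at a time. Using K, L, N (subtract circle equations pairwise → linear system) gives (x, y) ≈ (-4.5, 1.5).
Distances from that point to each station vs reported:
  K: calculated 161.4 vs reported 161.4 → residual 0.0 km
  L: calculated 181.3 vs reported 181.3 → residual 0.0 km
  M: calculated 117.6 vs reported 89.2 → residual 28.4 km
  N: calculated 38.5 vs reported 38.5 → residual 0.0 km
K, L, N are mutually consistent (residuals ≈ 0); M is off by 28.4 km.

M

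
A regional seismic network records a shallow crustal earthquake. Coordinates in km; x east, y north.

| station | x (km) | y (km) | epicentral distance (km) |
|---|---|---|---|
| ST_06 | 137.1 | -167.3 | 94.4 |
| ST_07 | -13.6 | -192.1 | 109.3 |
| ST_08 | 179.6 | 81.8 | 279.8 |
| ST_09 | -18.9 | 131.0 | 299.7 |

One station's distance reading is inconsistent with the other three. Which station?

ST_07

Solve using three stations at a time. Using ST_06, ST_08, ST_09 (subtract circle equations pairwise → linear system) gives (x, y) ≈ (42.8, -162.3).
Distances from that point to each station vs reported:
  ST_06: calculated 94.4 vs reported 94.4 → residual 0.0 km
  ST_07: calculated 63.8 vs reported 109.3 → residual 45.5 km
  ST_08: calculated 279.8 vs reported 279.8 → residual 0.0 km
  ST_09: calculated 299.7 vs reported 299.7 → residual 0.0 km
ST_06, ST_08, ST_09 are mutually consistent (residuals ≈ 0); ST_07 is off by 45.5 km.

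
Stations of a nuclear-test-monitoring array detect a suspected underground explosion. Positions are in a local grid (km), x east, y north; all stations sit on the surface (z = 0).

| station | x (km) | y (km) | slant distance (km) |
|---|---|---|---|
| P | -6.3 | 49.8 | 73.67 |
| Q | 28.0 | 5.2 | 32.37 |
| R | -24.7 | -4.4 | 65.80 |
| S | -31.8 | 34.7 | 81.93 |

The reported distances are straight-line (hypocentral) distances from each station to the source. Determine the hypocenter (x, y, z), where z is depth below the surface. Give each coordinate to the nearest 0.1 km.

(33.6, -4.1, 30.5)

Each station gives a sphere (x−x_i)² + (y−y_i)² + z² = d_i² (stations at z=0).
Subtracting the P sphere from Q and R: z² cancels, leaving linear equations in x and y:
68.6 x − 89.2 y = 2670.76
-36.8 x − 108.4 y = -792.65
Solving: x ≈ 33.606, y ≈ -4.096 km (keep extra digits for the depth step; rounded: 33.6, -4.1).
Then from the P sphere: z² = 73.67² − (x + 6.3)² − (y − 49.8)² with x = 33.606, y = -4.096, so z ≈ 30.496 ≈ 30.5 km.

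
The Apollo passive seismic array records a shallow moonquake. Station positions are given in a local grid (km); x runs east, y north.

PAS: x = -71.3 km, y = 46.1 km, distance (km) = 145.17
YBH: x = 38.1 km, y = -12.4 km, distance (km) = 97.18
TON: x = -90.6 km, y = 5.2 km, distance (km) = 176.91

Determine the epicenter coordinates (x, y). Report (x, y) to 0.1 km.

(70.0, 79.4)

Circle about each station: (x + 71.3)² + (y − 46.1)² = 145.17²; (x − 38.1)² + (y + 12.4)² = 97.18²; (x + 90.6)² + (y − 5.2)² = 176.91².
Subtracting the PAS equation from the YBH and TON equations removes the quadratic terms:
218.8 x − 117.0 y = 6026.85
-38.6 x − 81.8 y = -9196.32
Solving the 2×2 system: x ≈ 70.0, y ≈ 79.4 km.
Check against PAS (with the unrounded x, y): √((x + 71.3)²+(y − 46.1)²) = 145.17 ≈ 145.17 km. ✓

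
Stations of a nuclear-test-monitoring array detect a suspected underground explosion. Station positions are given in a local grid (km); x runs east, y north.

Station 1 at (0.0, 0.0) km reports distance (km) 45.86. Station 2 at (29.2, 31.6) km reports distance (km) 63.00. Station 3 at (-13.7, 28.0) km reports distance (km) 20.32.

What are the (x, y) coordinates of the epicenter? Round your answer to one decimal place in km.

Circle about each station: x² + y² = 45.86²; (x − 29.2)² + (y − 31.6)² = 63.00²; (x + 13.7)² + (y − 28.0)² = 20.32².
Subtracting the Station 1 equation from the Station 2 and Station 3 equations removes the quadratic terms:
58.4 x + 63.2 y = -14.66
-27.4 x + 56.0 y = 2661.93
Solving the 2×2 system: x ≈ -33.8, y ≈ 31.0 km.

-33.8 km east, 31.0 km north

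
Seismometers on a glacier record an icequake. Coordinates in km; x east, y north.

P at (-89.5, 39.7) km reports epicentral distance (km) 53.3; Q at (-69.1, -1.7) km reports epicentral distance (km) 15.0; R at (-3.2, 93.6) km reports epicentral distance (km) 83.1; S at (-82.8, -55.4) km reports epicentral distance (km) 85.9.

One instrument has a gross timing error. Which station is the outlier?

Q

Solve using three stations at a time. Using P, R, S (subtract circle equations pairwise → linear system) gives (x, y) ≈ (-40.3, 19.2).
Distances from that point to each station vs reported:
  P: calculated 53.3 vs reported 53.3 → residual 0.0 km
  Q: calculated 35.6 vs reported 15.0 → residual 20.6 km
  R: calculated 83.1 vs reported 83.1 → residual 0.0 km
  S: calculated 85.9 vs reported 85.9 → residual 0.0 km
P, R, S are mutually consistent (residuals ≈ 0); Q is off by 20.6 km.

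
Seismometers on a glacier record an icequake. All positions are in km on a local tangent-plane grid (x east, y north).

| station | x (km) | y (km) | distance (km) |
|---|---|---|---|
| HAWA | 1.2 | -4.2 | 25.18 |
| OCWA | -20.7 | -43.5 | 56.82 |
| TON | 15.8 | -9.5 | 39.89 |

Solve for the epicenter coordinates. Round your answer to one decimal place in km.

Circle about each station: (x − 1.2)² + (y + 4.2)² = 25.18²; (x + 20.7)² + (y + 43.5)² = 56.82²; (x − 15.8)² + (y + 9.5)² = 39.89².
Subtracting the HAWA equation from the OCWA and TON equations removes the quadratic terms:
-43.8 x − 78.6 y = -292.82
29.2 x − 10.6 y = -636.37
Solving the 2×2 system: x ≈ -17.0, y ≈ 13.2 km.
Check against HAWA (with the unrounded x, y): √((x − 1.2)²+(y + 4.2)²) = 25.18 ≈ 25.18 km. ✓

(-17.0, 13.2)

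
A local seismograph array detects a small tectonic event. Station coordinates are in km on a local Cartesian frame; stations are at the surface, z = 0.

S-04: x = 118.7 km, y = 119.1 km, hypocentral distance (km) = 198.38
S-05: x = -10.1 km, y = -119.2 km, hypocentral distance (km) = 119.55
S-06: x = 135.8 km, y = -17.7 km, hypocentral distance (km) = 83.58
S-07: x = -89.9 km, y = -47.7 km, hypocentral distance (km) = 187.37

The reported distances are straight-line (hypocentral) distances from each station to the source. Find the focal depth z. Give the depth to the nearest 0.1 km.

Each station gives a sphere (x−x_i)² + (y−y_i)² + z² = d_i² (stations at z=0).
Subtracting the S-04 sphere from S-05 and S-06: z² cancels, leaving linear equations in x and y:
-257.6 x − 476.6 y = 11098.57
34.2 x − 273.6 y = 22849.44
Solving: x ≈ 90.500, y ≈ -72.202 km (keep extra digits for the depth step; rounded: 90.5, -72.2).
Then from the S-04 sphere: z² = 198.38² − (x − 118.7)² − (y − 119.1)² with x = 90.500, y = -72.202, so z ≈ 44.305 ≈ 44.3 km.
Check against S-07 (with the unrounded solution): distance 187.37 ≈ 187.37 km. ✓

z ≈ 44.3 km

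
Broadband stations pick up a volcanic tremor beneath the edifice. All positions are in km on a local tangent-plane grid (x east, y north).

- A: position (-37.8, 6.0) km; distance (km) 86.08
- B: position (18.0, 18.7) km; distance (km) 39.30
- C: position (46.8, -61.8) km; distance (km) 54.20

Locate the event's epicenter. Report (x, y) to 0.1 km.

(47.2, -7.6)

Circle about each station: (x + 37.8)² + (y − 6.0)² = 86.08²; (x − 18.0)² + (y − 18.7)² = 39.30²; (x − 46.8)² + (y + 61.8)² = 54.20².
Subtracting the A equation from the B and C equations removes the quadratic terms:
111.6 x + 25.4 y = 5074.13
169.2 x − 135.6 y = 9016.77
Solving the 2×2 system: x ≈ 47.2, y ≈ -7.6 km.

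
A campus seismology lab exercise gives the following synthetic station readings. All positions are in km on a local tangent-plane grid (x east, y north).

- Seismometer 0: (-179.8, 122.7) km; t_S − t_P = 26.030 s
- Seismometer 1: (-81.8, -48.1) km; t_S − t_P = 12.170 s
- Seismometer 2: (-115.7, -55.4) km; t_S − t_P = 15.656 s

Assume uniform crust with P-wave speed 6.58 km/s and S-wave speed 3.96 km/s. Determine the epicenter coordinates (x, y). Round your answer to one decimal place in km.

x ≈ 36.0 km, y ≈ -20.3 km

Distance from S−P lag: d = Δt · v_P v_S / (v_P − v_S) = Δt · (6.58·3.96)/(6.58−3.96) ≈ 9.9453·Δt.
So d_Seismometer 0 = 258.88, d_Seismometer 1 = 121.03, d_Seismometer 2 = 155.70 km.
Circle about each station: (x + 179.8)² + (y − 122.7)² = 258.88²; (x + 81.8)² + (y + 48.1)² = 121.03²; (x + 115.7)² + (y + 55.4)² = 155.70².
Subtracting pairs of circle equations eliminates x²+y² and gives linear equations (the radical axes):
196.0 x − 341.6 y = 13992.11
128.2 x − 356.2 y = 11848.68
Solving the 2×2 system: x ≈ 36.0, y ≈ -20.3 km.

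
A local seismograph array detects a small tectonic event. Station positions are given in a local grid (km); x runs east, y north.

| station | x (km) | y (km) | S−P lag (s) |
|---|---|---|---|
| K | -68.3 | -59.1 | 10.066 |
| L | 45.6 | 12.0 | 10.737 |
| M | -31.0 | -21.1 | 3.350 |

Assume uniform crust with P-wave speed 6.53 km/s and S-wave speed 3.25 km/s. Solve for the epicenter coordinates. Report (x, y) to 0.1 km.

(-10.7, -28.7)

Distance from S−P lag: d = Δt · v_P v_S / (v_P − v_S) = Δt · (6.53·3.25)/(6.53−3.25) ≈ 6.4703·Δt.
So d_K = 65.13, d_L = 69.47, d_M = 21.68 km.
Circle about each station: (x + 68.3)² + (y + 59.1)² = 65.13²; (x − 45.6)² + (y − 12.0)² = 69.47²; (x + 31.0)² + (y + 21.1)² = 21.68².
Subtracting pairs of circle equations eliminates x²+y² and gives linear equations (the radical axes):
227.8 x + 142.2 y = -6518.50
74.6 x + 76.0 y = -2979.60
Solving the 2×2 system: x ≈ -10.7, y ≈ -28.7 km.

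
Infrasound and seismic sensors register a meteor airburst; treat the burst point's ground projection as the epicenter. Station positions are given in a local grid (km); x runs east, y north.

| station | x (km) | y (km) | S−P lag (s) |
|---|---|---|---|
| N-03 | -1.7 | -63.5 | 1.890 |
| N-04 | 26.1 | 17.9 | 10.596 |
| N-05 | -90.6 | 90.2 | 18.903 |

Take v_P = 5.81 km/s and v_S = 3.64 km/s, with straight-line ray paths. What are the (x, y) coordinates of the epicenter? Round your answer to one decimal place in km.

Distance from S−P lag: d = Δt · v_P v_S / (v_P − v_S) = Δt · (5.81·3.64)/(5.81−3.64) ≈ 9.7458·Δt.
So d_N-03 = 18.42, d_N-04 = 103.27, d_N-05 = 184.22 km.
Circle about each station: (x + 1.7)² + (y + 63.5)² = 18.42²; (x − 26.1)² + (y − 17.9)² = 103.27²; (x + 90.6)² + (y − 90.2)² = 184.22².
Subtracting the N-03 equation from the N-04 and N-05 equations removes the quadratic terms:
55.6 x + 162.8 y = -13358.92
-177.8 x + 307.4 y = -21288.45
Solving the 2×2 system: x ≈ -13.9, y ≈ -77.3 km.

(-13.9, -77.3)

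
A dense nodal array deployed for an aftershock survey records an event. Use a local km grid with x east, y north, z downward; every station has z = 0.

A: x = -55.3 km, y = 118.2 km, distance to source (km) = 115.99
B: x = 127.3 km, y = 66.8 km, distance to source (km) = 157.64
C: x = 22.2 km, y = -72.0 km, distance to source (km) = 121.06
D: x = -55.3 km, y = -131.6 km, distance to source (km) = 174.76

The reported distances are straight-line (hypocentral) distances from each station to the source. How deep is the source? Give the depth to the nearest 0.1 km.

Each station gives a sphere (x−x_i)² + (y−y_i)² + z² = d_i² (stations at z=0).
Subtracting the A sphere from B and C: z² cancels, leaving linear equations in x and y:
365.2 x − 102.8 y = -7758.49
155.0 x − 380.4 y = -12554.33
Solving: x ≈ -13.503, y ≈ 27.501 km (keep extra digits for the depth step; rounded: -13.5, 27.5).
Then from the A sphere: z² = 115.99² − (x + 55.3)² − (y − 118.2)² with x = -13.503, y = 27.501, so z ≈ 58.995 ≈ 59.0 km.
Check against D (with the unrounded solution): distance 174.76 ≈ 174.76 km. ✓

59.0 km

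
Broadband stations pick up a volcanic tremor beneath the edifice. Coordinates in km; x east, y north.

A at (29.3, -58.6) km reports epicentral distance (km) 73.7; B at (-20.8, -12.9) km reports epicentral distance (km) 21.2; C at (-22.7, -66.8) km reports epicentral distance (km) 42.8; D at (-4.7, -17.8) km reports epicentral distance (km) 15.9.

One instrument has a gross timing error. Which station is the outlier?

Solve using three stations at a time. Using A, B, C (subtract circle equations pairwise → linear system) gives (x, y) ≈ (-37.0, -26.5).
Distances from that point to each station vs reported:
  A: calculated 73.7 vs reported 73.7 → residual 0.0 km
  B: calculated 21.2 vs reported 21.2 → residual 0.0 km
  C: calculated 42.8 vs reported 42.8 → residual 0.0 km
  D: calculated 33.5 vs reported 15.9 → residual 17.6 km
A, B, C are mutually consistent (residuals ≈ 0); D is off by 17.6 km.

D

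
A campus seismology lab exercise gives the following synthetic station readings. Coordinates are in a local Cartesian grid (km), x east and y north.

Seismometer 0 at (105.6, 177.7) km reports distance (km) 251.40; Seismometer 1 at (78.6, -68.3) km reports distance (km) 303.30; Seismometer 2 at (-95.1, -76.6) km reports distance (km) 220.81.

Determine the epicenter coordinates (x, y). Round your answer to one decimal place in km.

(-142.8, 139.0)

Circle about each station: (x − 105.6)² + (y − 177.7)² = 251.40²; (x − 78.6)² + (y + 68.3)² = 303.30²; (x + 95.1)² + (y + 76.6)² = 220.81².
Subtracting the Seismometer 0 equation from the Seismometer 1 and Seismometer 2 equations removes the quadratic terms:
-54.0 x − 492.0 y = -60674.73
-401.4 x − 508.6 y = -13372.18
Solving the 2×2 system: x ≈ -142.8, y ≈ 139.0 km.
Check against Seismometer 0 (with the unrounded x, y): √((x − 105.6)²+(y − 177.7)²) = 251.40 ≈ 251.40 km. ✓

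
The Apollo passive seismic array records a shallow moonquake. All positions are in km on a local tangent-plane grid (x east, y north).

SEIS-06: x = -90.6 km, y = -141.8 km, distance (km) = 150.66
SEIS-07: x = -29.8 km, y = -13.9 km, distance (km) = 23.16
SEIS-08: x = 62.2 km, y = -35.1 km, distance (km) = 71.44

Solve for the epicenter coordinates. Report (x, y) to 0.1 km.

-6.8 km east, -16.6 km north

Circle about each station: (x + 90.6)² + (y + 141.8)² = 150.66²; (x + 29.8)² + (y + 13.9)² = 23.16²; (x − 62.2)² + (y + 35.1)² = 71.44².
Subtracting the SEIS-06 equation from the SEIS-07 and SEIS-08 equations removes the quadratic terms:
121.6 x + 255.8 y = -5072.30
305.6 x + 213.4 y = -5619.99
Solving the 2×2 system: x ≈ -6.8, y ≈ -16.6 km.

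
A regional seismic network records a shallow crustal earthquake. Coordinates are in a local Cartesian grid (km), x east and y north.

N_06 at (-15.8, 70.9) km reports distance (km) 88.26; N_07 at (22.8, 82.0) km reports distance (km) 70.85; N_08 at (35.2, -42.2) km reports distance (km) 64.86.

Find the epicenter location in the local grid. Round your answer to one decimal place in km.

x ≈ 55.8 km, y ≈ 19.3 km

Circle about each station: (x + 15.8)² + (y − 70.9)² = 88.26²; (x − 22.8)² + (y − 82.0)² = 70.85²; (x − 35.2)² + (y + 42.2)² = 64.86².
Subtracting pairs of circle equations eliminates x²+y² and gives linear equations (the radical axes):
77.2 x + 22.2 y = 4737.50
102.0 x − 226.2 y = 1326.44
Solving the 2×2 system: x ≈ 55.8, y ≈ 19.3 km.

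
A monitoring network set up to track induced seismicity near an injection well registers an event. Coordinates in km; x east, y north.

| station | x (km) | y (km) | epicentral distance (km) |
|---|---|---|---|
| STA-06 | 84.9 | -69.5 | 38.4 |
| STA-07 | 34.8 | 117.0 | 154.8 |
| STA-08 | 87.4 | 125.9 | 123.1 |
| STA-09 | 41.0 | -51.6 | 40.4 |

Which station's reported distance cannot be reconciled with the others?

Solve using three stations at a time. Using STA-06, STA-07, STA-09 (subtract circle equations pairwise → linear system) gives (x, y) ≈ (76.3, -32.1).
Distances from that point to each station vs reported:
  STA-06: calculated 38.4 vs reported 38.4 → residual 0.0 km
  STA-07: calculated 154.8 vs reported 154.8 → residual 0.0 km
  STA-08: calculated 158.4 vs reported 123.1 → residual 35.3 km
  STA-09: calculated 40.4 vs reported 40.4 → residual 0.0 km
STA-06, STA-07, STA-09 are mutually consistent (residuals ≈ 0); STA-08 is off by 35.3 km.

STA-08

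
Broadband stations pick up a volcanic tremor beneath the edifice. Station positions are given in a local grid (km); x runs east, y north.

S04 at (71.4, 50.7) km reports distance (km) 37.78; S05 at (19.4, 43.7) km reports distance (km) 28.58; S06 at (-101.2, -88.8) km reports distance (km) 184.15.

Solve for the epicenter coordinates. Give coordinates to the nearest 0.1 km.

Circle about each station: (x − 71.4)² + (y − 50.7)² = 37.78²; (x − 19.4)² + (y − 43.7)² = 28.58²; (x + 101.2)² + (y + 88.8)² = 184.15².
Subtracting the S04 equation from the S05 and S06 equations removes the quadratic terms:
-104.0 x − 14.0 y = -4771.89
-345.2 x − 279.0 y = -22025.46
Solving the 2×2 system: x ≈ 42.3, y ≈ 26.6 km.

42.3 km east, 26.6 km north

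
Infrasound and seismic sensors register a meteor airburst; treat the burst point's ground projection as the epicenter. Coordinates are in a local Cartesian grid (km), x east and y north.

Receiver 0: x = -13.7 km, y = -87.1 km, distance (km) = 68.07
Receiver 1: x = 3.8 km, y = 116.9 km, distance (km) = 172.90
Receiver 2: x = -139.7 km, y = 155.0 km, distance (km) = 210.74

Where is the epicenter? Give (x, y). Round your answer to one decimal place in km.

Circle about each station: (x + 13.7)² + (y + 87.1)² = 68.07²; (x − 3.8)² + (y − 116.9)² = 172.90²; (x + 139.7)² + (y − 155.0)² = 210.74².
Subtracting the Receiver 0 equation from the Receiver 1 and Receiver 2 equations removes the quadratic terms:
35.0 x + 408.0 y = -19354.94
-252.0 x + 484.2 y = -4010.83
Solving the 2×2 system: x ≈ -64.6, y ≈ -41.9 km.

(-64.6, -41.9)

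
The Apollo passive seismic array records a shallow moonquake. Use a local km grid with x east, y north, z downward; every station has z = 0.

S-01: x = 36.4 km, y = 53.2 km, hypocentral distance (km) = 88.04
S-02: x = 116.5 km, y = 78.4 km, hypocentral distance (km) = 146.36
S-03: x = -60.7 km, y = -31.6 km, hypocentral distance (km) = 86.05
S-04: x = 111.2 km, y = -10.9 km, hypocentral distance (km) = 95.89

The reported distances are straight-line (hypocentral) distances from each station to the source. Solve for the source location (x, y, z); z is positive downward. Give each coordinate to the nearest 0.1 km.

Each station gives a sphere (x−x_i)² + (y−y_i)² + z² = d_i² (stations at z=0).
Subtracting the S-01 sphere from S-02 and S-03: z² cancels, leaving linear equations in x and y:
160.2 x + 50.4 y = 1893.40
-194.2 x − 169.6 y = 874.29
Solving: x ≈ 21.009, y ≈ -29.211 km (keep extra digits for the depth step; rounded: 21.0, -29.2).
Then from the S-01 sphere: z² = 88.04² − (x − 36.4)² − (y − 53.2)² with x = 21.009, y = -29.211, so z ≈ 26.881 ≈ 26.9 km.

(21.0, -29.2, 26.9)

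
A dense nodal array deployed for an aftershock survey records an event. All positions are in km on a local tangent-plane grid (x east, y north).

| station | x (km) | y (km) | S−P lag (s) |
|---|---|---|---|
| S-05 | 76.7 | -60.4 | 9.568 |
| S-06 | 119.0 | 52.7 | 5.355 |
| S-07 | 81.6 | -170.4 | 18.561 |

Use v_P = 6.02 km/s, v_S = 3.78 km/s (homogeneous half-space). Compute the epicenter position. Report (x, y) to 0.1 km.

147.4 km east, 6.3 km north

Distance from S−P lag: d = Δt · v_P v_S / (v_P − v_S) = Δt · (6.02·3.78)/(6.02−3.78) ≈ 10.1587·Δt.
So d_S-05 = 97.20, d_S-06 = 54.40, d_S-07 = 188.56 km.
Circle about each station: (x − 76.7)² + (y + 60.4)² = 97.20²; (x − 119.0)² + (y − 52.7)² = 54.40²; (x − 81.6)² + (y + 170.4)² = 188.56².
Subtracting the S-05 equation from the S-06 and S-07 equations removes the quadratic terms:
84.6 x + 226.2 y = 13895.72
9.8 x − 220.0 y = 56.64
Solving the 2×2 system: x ≈ 147.4, y ≈ 6.3 km.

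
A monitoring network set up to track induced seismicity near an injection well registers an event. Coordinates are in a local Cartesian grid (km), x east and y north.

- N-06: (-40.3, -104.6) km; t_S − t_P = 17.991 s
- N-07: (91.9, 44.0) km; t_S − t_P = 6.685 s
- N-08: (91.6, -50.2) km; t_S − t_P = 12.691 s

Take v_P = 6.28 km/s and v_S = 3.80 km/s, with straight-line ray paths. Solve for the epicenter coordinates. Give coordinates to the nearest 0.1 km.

x ≈ 28.4 km, y ≈ 54.3 km

Distance from S−P lag: d = Δt · v_P v_S / (v_P − v_S) = Δt · (6.28·3.80)/(6.28−3.80) ≈ 9.6226·Δt.
So d_N-06 = 173.12, d_N-07 = 64.33, d_N-08 = 122.12 km.
Circle about each station: (x + 40.3)² + (y + 104.6)² = 173.12²; (x − 91.9)² + (y − 44.0)² = 64.33²; (x − 91.6)² + (y + 50.2)² = 122.12².
Subtracting the N-06 equation from the N-07 and N-08 equations removes the quadratic terms:
264.4 x + 297.2 y = 23648.55
263.8 x + 108.8 y = 13402.59
Solving the 2×2 system: x ≈ 28.4, y ≈ 54.3 km.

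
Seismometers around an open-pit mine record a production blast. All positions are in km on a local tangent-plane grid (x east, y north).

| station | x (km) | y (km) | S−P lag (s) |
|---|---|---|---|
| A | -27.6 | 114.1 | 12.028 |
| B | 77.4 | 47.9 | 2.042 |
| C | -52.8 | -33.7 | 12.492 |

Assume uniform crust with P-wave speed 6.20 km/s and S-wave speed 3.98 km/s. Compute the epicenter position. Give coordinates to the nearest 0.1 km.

72.7 km east, 25.7 km north

Distance from S−P lag: d = Δt · v_P v_S / (v_P − v_S) = Δt · (6.20·3.98)/(6.20−3.98) ≈ 11.1153·Δt.
So d_A = 133.70, d_B = 22.70, d_C = 138.85 km.
Circle about each station: (x + 27.6)² + (y − 114.1)² = 133.70²; (x − 77.4)² + (y − 47.9)² = 22.70²; (x + 52.8)² + (y + 33.7)² = 138.85².
Subtracting the A equation from the B and C equations removes the quadratic terms:
210.0 x − 132.4 y = 11865.00
-50.4 x − 295.6 y = -11260.67
Solving the 2×2 system: x ≈ 72.7, y ≈ 25.7 km.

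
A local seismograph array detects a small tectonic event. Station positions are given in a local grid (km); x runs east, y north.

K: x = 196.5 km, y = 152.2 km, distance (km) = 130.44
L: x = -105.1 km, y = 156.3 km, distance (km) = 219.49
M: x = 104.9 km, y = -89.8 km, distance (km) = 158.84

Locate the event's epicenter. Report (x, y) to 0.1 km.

96.2 km east, 68.8 km north

Circle about each station: (x − 196.5)² + (y − 152.2)² = 130.44²; (x + 105.1)² + (y − 156.3)² = 219.49²; (x − 104.9)² + (y + 89.8)² = 158.84².
Subtracting the K equation from the L and M equations removes the quadratic terms:
-603.2 x + 8.2 y = -57462.66
-183.2 x − 484.0 y = -50924.59
Solving the 2×2 system: x ≈ 96.2, y ≈ 68.8 km.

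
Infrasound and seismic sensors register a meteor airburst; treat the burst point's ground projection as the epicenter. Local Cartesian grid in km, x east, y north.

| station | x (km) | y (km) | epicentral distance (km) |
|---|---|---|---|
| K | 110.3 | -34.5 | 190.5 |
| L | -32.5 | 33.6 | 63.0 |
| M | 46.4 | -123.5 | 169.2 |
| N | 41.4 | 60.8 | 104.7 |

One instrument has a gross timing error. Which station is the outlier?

N

Solve using three stations at a time. Using K, L, M (subtract circle equations pairwise → linear system) gives (x, y) ≈ (-78.5, -9.4).
Distances from that point to each station vs reported:
  K: calculated 190.5 vs reported 190.5 → residual 0.0 km
  L: calculated 63.0 vs reported 63.0 → residual 0.0 km
  M: calculated 169.2 vs reported 169.2 → residual 0.0 km
  N: calculated 139.0 vs reported 104.7 → residual 34.3 km
K, L, M are mutually consistent (residuals ≈ 0); N is off by 34.3 km.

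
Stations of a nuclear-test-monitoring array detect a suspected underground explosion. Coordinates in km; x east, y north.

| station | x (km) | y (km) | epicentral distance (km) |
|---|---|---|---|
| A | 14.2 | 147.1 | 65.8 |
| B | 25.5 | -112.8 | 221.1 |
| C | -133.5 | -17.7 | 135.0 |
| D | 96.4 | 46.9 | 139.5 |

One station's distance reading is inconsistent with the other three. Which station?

C

Solve using three stations at a time. Using A, B, D (subtract circle equations pairwise → linear system) gives (x, y) ≈ (-32.4, 100.6).
Distances from that point to each station vs reported:
  A: calculated 65.8 vs reported 65.8 → residual 0.0 km
  B: calculated 221.1 vs reported 221.1 → residual 0.0 km
  C: calculated 155.6 vs reported 135.0 → residual 20.6 km
  D: calculated 139.5 vs reported 139.5 → residual 0.0 km
A, B, D are mutually consistent (residuals ≈ 0); C is off by 20.6 km.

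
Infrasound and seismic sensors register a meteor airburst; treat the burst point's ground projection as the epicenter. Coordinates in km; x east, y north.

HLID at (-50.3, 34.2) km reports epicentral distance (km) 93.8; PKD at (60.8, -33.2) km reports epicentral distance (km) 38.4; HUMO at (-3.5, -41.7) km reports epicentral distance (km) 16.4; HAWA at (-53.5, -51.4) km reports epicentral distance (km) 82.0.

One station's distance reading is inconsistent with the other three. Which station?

HUMO

Solve using three stations at a time. Using HLID, PKD, HAWA (subtract circle equations pairwise → linear system) gives (x, y) ≈ (23.6, -23.5).
Distances from that point to each station vs reported:
  HLID: calculated 93.8 vs reported 93.8 → residual 0.0 km
  PKD: calculated 38.4 vs reported 38.4 → residual 0.0 km
  HUMO: calculated 32.6 vs reported 16.4 → residual 16.2 km
  HAWA: calculated 82.0 vs reported 82.0 → residual 0.0 km
HLID, PKD, HAWA are mutually consistent (residuals ≈ 0); HUMO is off by 16.2 km.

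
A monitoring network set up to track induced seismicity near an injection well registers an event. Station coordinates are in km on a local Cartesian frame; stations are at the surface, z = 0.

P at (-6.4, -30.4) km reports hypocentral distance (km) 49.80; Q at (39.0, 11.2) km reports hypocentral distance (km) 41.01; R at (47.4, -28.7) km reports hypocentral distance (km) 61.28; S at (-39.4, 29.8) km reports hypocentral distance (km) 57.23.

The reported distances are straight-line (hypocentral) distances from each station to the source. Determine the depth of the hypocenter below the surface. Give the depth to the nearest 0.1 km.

depth ≈ 26.1 km

Each station gives a sphere (x−x_i)² + (y−y_i)² + z² = d_i² (stations at z=0).
Subtracting the P sphere from Q and R: z² cancels, leaving linear equations in x and y:
90.8 x + 83.2 y = 1479.54
107.6 x + 3.4 y = 830.13
Solving: x ≈ 7.409, y ≈ 9.698 km (keep extra digits for the depth step; rounded: 7.4, 9.7).
Then from the P sphere: z² = 49.80² − (x + 6.4)² − (y + 30.4)² with x = 7.409, y = 9.698, so z ≈ 26.106 ≈ 26.1 km.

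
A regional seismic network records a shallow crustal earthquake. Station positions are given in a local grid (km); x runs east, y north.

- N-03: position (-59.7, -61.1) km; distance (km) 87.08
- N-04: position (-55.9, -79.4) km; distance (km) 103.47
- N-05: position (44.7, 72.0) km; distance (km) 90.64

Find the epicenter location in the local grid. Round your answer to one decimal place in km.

x ≈ -30.1 km, y ≈ 20.8 km

Circle about each station: (x + 59.7)² + (y + 61.1)² = 87.08²; (x + 55.9)² + (y + 79.4)² = 103.47²; (x − 44.7)² + (y − 72.0)² = 90.64².
Subtracting pairs of circle equations eliminates x²+y² and gives linear equations (the radical axes):
7.6 x − 36.6 y = -991.24
208.8 x + 266.2 y = -747.89
Solving the 2×2 system: x ≈ -30.1, y ≈ 20.8 km.
Check against N-03 (with the unrounded x, y): √((x + 59.7)²+(y + 61.1)²) = 87.10 ≈ 87.08 km. ✓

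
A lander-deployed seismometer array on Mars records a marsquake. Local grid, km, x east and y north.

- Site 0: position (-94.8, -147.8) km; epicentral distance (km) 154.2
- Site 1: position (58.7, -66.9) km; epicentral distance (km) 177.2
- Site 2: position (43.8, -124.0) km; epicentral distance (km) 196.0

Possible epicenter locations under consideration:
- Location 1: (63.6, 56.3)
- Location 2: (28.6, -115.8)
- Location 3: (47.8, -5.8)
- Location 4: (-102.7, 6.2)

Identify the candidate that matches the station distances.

Location 4

For each candidate, compare |candidate − station| to the reported distance:
Location 1: residuals Site 0 104.2, Site 1 53.9, Site 2 14.6 → max 104.2 km
Location 2: residuals Site 0 26.7, Site 1 119.8, Site 2 178.7 → max 178.7 km
Location 3: residuals Site 0 47.0, Site 1 115.1, Site 2 77.7 → max 115.1 km
Location 4: residuals Site 0 0.0, Site 1 0.0, Site 2 0.0 → max 0.0 km
Only Location 4 has all residuals ≈ 0.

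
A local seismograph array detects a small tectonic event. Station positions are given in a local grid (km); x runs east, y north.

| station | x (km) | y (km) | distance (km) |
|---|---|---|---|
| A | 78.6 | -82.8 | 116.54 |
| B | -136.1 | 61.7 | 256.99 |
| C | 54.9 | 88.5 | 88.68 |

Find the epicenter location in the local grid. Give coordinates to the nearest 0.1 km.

Circle about each station: (x − 78.6)² + (y + 82.8)² = 116.54²; (x + 136.1)² + (y − 61.7)² = 256.99²; (x − 54.9)² + (y − 88.5)² = 88.68².
Subtracting the A equation from the B and C equations removes the quadratic terms:
-429.4 x + 289.0 y = -43165.99
-47.4 x + 342.6 y = 3529.89
Solving the 2×2 system: x ≈ 118.5, y ≈ 26.7 km.

x ≈ 118.5 km, y ≈ 26.7 km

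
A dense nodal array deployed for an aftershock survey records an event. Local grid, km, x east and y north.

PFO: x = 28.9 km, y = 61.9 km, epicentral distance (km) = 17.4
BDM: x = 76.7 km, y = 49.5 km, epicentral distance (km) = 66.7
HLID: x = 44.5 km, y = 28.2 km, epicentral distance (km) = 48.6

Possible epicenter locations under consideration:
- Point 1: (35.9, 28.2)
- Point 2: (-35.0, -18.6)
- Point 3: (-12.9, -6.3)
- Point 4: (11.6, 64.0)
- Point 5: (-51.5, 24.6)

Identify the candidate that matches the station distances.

Point 4

For each candidate, compare |candidate − station| to the reported distance:
Point 1: residuals PFO 17.0, BDM 20.7, HLID 40.0 → max 40.0 km
Point 2: residuals PFO 85.4, BDM 64.1, HLID 43.7 → max 85.4 km
Point 3: residuals PFO 62.6, BDM 38.9, HLID 18.4 → max 62.6 km
Point 4: residuals PFO 0.0, BDM 0.0, HLID 0.0 → max 0.0 km
Point 5: residuals PFO 71.2, BDM 63.9, HLID 47.5 → max 71.2 km
Only Point 4 has all residuals ≈ 0.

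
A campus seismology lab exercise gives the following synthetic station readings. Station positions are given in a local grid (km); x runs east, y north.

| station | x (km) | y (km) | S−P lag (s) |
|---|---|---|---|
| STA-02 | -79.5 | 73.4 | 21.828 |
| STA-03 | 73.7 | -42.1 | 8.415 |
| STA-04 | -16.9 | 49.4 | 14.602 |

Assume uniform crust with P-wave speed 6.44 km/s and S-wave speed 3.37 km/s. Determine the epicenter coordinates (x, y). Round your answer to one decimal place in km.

14.6 km east, -48.9 km north

Distance from S−P lag: d = Δt · v_P v_S / (v_P − v_S) = Δt · (6.44·3.37)/(6.44−3.37) ≈ 7.0693·Δt.
So d_STA-02 = 154.31, d_STA-03 = 59.49, d_STA-04 = 103.23 km.
Circle about each station: (x + 79.5)² + (y − 73.4)² = 154.31²; (x − 73.7)² + (y + 42.1)² = 59.49²; (x + 16.9)² + (y − 49.4)² = 103.23².
Subtracting pairs of circle equations eliminates x²+y² and gives linear equations (the radical axes):
306.4 x − 231.0 y = 15768.81
125.2 x − 48.0 y = 4173.30
Solving the 2×2 system: x ≈ 14.6, y ≈ -48.9 km.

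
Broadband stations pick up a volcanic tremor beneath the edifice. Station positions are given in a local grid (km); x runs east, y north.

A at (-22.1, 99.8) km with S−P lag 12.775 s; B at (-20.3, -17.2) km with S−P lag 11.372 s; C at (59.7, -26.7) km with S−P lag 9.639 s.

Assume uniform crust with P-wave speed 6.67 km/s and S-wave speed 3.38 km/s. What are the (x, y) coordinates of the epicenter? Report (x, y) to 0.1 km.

Distance from S−P lag: d = Δt · v_P v_S / (v_P − v_S) = Δt · (6.67·3.38)/(6.67−3.38) ≈ 6.8525·Δt.
So d_A = 87.54, d_B = 77.93, d_C = 66.05 km.
Circle about each station: (x + 22.1)² + (y − 99.8)² = 87.54²; (x + 20.3)² + (y + 17.2)² = 77.93²; (x − 59.7)² + (y + 26.7)² = 66.05².
Subtracting the A equation from the B and C equations removes the quadratic terms:
3.6 x − 234.0 y = -8150.35
163.6 x − 253.0 y = -2870.82
Solving the 2×2 system: x ≈ 37.2, y ≈ 35.4 km.

(37.2, 35.4)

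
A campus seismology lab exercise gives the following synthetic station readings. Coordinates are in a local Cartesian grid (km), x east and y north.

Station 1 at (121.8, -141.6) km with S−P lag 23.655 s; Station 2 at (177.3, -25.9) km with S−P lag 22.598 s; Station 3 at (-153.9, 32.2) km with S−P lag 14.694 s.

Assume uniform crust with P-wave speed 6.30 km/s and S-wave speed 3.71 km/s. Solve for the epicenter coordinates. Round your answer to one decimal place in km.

Distance from S−P lag: d = Δt · v_P v_S / (v_P − v_S) = Δt · (6.30·3.71)/(6.30−3.71) ≈ 9.0243·Δt.
So d_Station 1 = 213.47, d_Station 2 = 203.93, d_Station 3 = 132.60 km.
Circle about each station: (x − 121.8)² + (y + 141.6)² = 213.47²; (x − 177.3)² + (y + 25.9)² = 203.93²; (x + 153.9)² + (y − 32.2)² = 132.60².
Subtracting pairs of circle equations eliminates x²+y² and gives linear equations (the radical axes):
111.0 x + 231.4 y = 1202.30
-551.4 x + 347.6 y = 17822.93
Solving the 2×2 system: x ≈ -22.3, y ≈ 15.9 km.

x ≈ -22.3 km, y ≈ 15.9 km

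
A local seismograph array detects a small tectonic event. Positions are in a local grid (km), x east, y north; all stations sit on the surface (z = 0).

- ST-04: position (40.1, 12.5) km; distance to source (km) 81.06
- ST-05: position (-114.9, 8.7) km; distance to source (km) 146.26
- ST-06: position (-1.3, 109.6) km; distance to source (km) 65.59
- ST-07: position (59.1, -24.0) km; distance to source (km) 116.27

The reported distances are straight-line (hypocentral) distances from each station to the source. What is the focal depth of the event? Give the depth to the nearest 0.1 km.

49.9 km

Each station gives a sphere (x−x_i)² + (y−y_i)² + z² = d_i² (stations at z=0).
Subtracting the ST-04 sphere from ST-05 and ST-06: z² cancels, leaving linear equations in x and y:
-310.0 x − 7.6 y = -3307.82
-82.8 x + 194.2 y = 12518.27
Solving: x ≈ 8.996, y ≈ 68.296 km (keep extra digits for the depth step; rounded: 9.0, 68.3).
Then from the ST-04 sphere: z² = 81.06² − (x − 40.1)² − (y − 12.5)² with x = 8.996, y = 68.296, so z ≈ 49.901 ≈ 49.9 km.
Check against ST-07 (with the unrounded solution): distance 116.27 ≈ 116.27 km. ✓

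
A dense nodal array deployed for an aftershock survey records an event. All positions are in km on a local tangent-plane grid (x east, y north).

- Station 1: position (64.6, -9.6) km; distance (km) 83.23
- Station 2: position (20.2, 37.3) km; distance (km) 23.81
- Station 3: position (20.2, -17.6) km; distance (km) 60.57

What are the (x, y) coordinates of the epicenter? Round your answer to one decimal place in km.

Circle about each station: (x − 64.6)² + (y + 9.6)² = 83.23²; (x − 20.2)² + (y − 37.3)² = 23.81²; (x − 20.2)² + (y + 17.6)² = 60.57².
Subtracting the Station 1 equation from the Station 2 and Station 3 equations removes the quadratic terms:
-88.8 x + 93.8 y = 3894.33
-88.8 x − 16.0 y = -289.01
Solving the 2×2 system: x ≈ -3.6, y ≈ 38.1 km.

x ≈ -3.6 km, y ≈ 38.1 km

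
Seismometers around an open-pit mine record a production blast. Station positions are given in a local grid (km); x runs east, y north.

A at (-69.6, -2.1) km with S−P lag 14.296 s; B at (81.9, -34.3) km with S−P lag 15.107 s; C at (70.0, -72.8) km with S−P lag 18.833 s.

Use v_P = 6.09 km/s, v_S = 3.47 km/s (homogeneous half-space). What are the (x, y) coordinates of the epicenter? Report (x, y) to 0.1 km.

19.9 km east, 70.6 km north

Distance from S−P lag: d = Δt · v_P v_S / (v_P − v_S) = Δt · (6.09·3.47)/(6.09−3.47) ≈ 8.0658·Δt.
So d_A = 115.31, d_B = 121.85, d_C = 151.90 km.
Circle about each station: (x + 69.6)² + (y + 2.1)² = 115.31²; (x − 81.9)² + (y + 34.3)² = 121.85²; (x − 70.0)² + (y + 72.8)² = 151.90².
Subtracting pairs of circle equations eliminates x²+y² and gives linear equations (the radical axes):
303.0 x − 64.4 y = 1484.50
279.2 x − 141.4 y = -4425.94
Solving the 2×2 system: x ≈ 19.9, y ≈ 70.6 km.
Check against A (with the unrounded x, y): √((x + 69.6)²+(y + 2.1)²) = 115.31 ≈ 115.31 km. ✓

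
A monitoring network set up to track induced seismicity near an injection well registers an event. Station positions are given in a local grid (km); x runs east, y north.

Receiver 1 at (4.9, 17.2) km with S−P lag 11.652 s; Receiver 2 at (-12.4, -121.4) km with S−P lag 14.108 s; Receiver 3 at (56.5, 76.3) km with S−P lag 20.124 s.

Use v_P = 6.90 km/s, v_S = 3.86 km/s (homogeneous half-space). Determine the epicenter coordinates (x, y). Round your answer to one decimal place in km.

Distance from S−P lag: d = Δt · v_P v_S / (v_P − v_S) = Δt · (6.90·3.86)/(6.90−3.86) ≈ 8.7612·Δt.
So d_Receiver 1 = 102.09, d_Receiver 2 = 123.60, d_Receiver 3 = 176.31 km.
Circle about each station: (x − 4.9)² + (y − 17.2)² = 102.09²; (x + 12.4)² + (y + 121.4)² = 123.60²; (x − 56.5)² + (y − 76.3)² = 176.31².
Subtracting pairs of circle equations eliminates x²+y² and gives linear equations (the radical axes):
-34.6 x − 277.2 y = 9717.28
103.2 x + 118.2 y = -11968.76
Solving the 2×2 system: x ≈ -88.5, y ≈ -24.0 km.
Check against Receiver 1 (with the unrounded x, y): √((x − 4.9)²+(y − 17.2)²) = 102.06 ≈ 102.09 km. ✓

(-88.5, -24.0)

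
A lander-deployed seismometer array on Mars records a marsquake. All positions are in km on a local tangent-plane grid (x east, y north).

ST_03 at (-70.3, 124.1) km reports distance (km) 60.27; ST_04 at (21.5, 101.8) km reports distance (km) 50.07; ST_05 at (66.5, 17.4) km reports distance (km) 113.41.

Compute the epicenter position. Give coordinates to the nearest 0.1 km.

(-25.3, 84.0)

Circle about each station: (x + 70.3)² + (y − 124.1)² = 60.27²; (x − 21.5)² + (y − 101.8)² = 50.07²; (x − 66.5)² + (y − 17.4)² = 113.41².
Subtracting pairs of circle equations eliminates x²+y² and gives linear equations (the radical axes):
183.6 x − 44.6 y = -8391.94
273.6 x − 213.4 y = -24847.25
Solving the 2×2 system: x ≈ -25.3, y ≈ 84.0 km.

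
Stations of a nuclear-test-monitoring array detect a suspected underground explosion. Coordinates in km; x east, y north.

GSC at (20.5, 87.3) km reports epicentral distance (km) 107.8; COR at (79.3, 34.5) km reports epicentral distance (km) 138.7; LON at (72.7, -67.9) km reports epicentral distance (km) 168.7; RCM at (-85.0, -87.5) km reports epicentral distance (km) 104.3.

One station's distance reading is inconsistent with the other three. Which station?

LON

Solve using three stations at a time. Using GSC, COR, RCM (subtract circle equations pairwise → linear system) gives (x, y) ≈ (-57.7, 13.2).
Distances from that point to each station vs reported:
  GSC: calculated 107.8 vs reported 107.8 → residual 0.0 km
  COR: calculated 138.7 vs reported 138.7 → residual 0.0 km
  LON: calculated 153.6 vs reported 168.7 → residual 15.1 km
  RCM: calculated 104.3 vs reported 104.3 → residual 0.0 km
GSC, COR, RCM are mutually consistent (residuals ≈ 0); LON is off by 15.1 km.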